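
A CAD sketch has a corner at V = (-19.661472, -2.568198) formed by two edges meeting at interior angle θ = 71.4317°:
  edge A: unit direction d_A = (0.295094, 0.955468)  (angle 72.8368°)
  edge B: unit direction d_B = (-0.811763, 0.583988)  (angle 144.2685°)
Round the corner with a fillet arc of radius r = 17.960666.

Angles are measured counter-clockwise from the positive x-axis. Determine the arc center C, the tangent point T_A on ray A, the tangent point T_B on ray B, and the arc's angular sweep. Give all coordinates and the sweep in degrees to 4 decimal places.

center=(-29.4508,26.5998) T_A=(-12.2899,21.2997) T_B=(-39.9396,12.0200) sweep=108.5683

bisector direction at 108.5527° = (-0.318176,0.948032)
center distance |VC| = r/sin(θ/2) = 17.960666/sin(35.7159°) = 30.766901
C = V + |VC|·bis = (-29.4508,26.5998)
T_A = V + ((C−V)·d_A)·d_A = V + 24.9803·d_A = (-12.2899,21.2997)
T_B = V + ((C−V)·d_B)·d_B = V + 24.9803·d_B = (-39.9396,12.0200)
sweep = 180° − θ = 108.5683°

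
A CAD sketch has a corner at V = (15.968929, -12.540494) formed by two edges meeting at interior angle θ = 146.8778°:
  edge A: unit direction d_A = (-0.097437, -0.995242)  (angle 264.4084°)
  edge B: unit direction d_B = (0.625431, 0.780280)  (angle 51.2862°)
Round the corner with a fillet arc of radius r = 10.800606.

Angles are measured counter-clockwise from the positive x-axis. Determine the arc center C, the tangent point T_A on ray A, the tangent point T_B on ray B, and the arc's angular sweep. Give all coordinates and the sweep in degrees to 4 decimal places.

center=(26.4052,-16.7894) T_A=(15.6560,-15.7370) T_B=(17.9777,-10.0344) sweep=33.1222

bisector direction at 337.8473° = (0.926182,-0.377076)
center distance |VC| = r/sin(θ/2) = 10.800606/sin(73.4389°) = 11.268046
C = V + |VC|·bis = (26.4052,-16.7894)
T_A = V + ((C−V)·d_A)·d_A = V + 3.2118·d_A = (15.6560,-15.7370)
T_B = V + ((C−V)·d_B)·d_B = V + 3.2118·d_B = (17.9777,-10.0344)
sweep = 180° − θ = 33.1222°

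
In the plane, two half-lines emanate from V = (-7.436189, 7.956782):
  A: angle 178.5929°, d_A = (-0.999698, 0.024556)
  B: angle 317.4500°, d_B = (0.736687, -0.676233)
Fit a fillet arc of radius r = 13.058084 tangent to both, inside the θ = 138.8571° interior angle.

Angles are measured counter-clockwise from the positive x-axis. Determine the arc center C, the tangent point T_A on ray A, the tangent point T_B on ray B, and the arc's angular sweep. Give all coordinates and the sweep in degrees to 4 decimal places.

center=(-12.6562,-4.9770) T_A=(-12.3355,8.0771) T_B=(-3.8258,4.6427) sweep=41.1429

bisector direction at 248.0215° = (-0.374259,-0.927324)
center distance |VC| = r/sin(θ/2) = 13.058084/sin(69.4286°) = 13.947447
C = V + |VC|·bis = (-12.6562,-4.9770)
T_A = V + ((C−V)·d_A)·d_A = V + 4.9008·d_A = (-12.3355,8.0771)
T_B = V + ((C−V)·d_B)·d_B = V + 4.9008·d_B = (-3.8258,4.6427)
sweep = 180° − θ = 41.1429°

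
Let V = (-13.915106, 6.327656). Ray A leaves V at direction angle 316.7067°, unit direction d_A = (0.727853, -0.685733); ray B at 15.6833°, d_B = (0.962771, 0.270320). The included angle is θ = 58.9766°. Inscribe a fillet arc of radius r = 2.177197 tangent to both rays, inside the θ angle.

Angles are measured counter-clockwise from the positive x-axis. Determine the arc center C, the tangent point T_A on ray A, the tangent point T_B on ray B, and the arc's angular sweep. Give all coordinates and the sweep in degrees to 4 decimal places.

center=(-9.6199,5.2723) T_A=(-11.1129,3.6876) T_B=(-10.2084,7.3684) sweep=121.0234

bisector direction at 346.1950° = (0.971113,-0.238618)
center distance |VC| = r/sin(θ/2) = 2.177197/sin(29.4883°) = 4.422987
C = V + |VC|·bis = (-9.6199,5.2723)
T_A = V + ((C−V)·d_A)·d_A = V + 3.8500·d_A = (-11.1129,3.6876)
T_B = V + ((C−V)·d_B)·d_B = V + 3.8500·d_B = (-10.2084,7.3684)
sweep = 180° − θ = 121.0234°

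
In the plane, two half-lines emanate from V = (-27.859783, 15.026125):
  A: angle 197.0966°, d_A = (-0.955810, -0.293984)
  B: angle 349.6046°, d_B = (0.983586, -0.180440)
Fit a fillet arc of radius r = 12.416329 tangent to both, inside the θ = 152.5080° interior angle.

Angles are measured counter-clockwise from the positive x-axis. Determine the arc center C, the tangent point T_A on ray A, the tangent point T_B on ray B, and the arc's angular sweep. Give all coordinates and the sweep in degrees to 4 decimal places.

bisector direction at 273.3506° = (0.058446,-0.998291)
center distance |VC| = r/sin(θ/2) = 12.416329/sin(76.2540°) = 12.782435
C = V + |VC|·bis = (-27.1127,2.2655)
T_A = V + ((C−V)·d_A)·d_A = V + 3.0373·d_A = (-30.7629,14.1332)
T_B = V + ((C−V)·d_B)·d_B = V + 3.0373·d_B = (-24.8723,14.4781)
sweep = 180° − θ = 27.4920°

center=(-27.1127,2.2655) T_A=(-30.7629,14.1332) T_B=(-24.8723,14.4781) sweep=27.4920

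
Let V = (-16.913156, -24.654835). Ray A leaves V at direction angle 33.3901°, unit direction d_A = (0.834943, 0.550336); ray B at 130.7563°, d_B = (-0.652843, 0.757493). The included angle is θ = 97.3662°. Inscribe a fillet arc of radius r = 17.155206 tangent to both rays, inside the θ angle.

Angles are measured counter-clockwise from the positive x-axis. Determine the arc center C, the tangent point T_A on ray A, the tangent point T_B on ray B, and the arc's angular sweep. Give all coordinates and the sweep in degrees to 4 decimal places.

bisector direction at 82.0732° = (0.137908,0.990445)
center distance |VC| = r/sin(θ/2) = 17.155206/sin(48.6831°) = 22.841039
C = V + |VC|·bis = (-13.7632,-2.0320)
T_A = V + ((C−V)·d_A)·d_A = V + 15.0802·d_A = (-4.3221,-16.3557)
T_B = V + ((C−V)·d_B)·d_B = V + 15.0802·d_B = (-26.7581,-13.2317)
sweep = 180° − θ = 82.6338°

center=(-13.7632,-2.0320) T_A=(-4.3221,-16.3557) T_B=(-26.7581,-13.2317) sweep=82.6338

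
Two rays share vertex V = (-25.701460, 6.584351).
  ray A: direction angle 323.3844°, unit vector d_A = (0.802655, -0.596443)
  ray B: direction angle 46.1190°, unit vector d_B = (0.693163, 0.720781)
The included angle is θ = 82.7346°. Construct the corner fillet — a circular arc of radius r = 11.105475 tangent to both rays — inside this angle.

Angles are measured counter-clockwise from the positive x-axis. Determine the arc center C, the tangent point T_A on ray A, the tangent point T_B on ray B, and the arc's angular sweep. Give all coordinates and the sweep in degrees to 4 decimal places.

center=(-8.9552,7.9764) T_A=(-15.5790,-0.9375) T_B=(-16.9599,15.6743) sweep=97.2654

bisector direction at 4.7517° = (0.996563,0.082838)
center distance |VC| = r/sin(θ/2) = 11.105475/sin(41.3673°) = 16.803979
C = V + |VC|·bis = (-8.9552,7.9764)
T_A = V + ((C−V)·d_A)·d_A = V + 12.6112·d_A = (-15.5790,-0.9375)
T_B = V + ((C−V)·d_B)·d_B = V + 12.6112·d_B = (-16.9599,15.6743)
sweep = 180° − θ = 97.2654°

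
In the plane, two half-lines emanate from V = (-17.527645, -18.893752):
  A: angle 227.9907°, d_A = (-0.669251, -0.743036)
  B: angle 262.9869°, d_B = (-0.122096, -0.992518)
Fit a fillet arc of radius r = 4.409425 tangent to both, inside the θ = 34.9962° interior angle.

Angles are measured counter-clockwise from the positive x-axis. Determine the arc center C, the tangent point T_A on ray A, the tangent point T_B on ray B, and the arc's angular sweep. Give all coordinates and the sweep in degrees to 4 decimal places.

center=(-23.6118,-32.2373) T_A=(-26.8881,-29.2862) T_B=(-19.2353,-32.7756) sweep=145.0038

bisector direction at 245.4888° = (-0.414871,-0.909880)
center distance |VC| = r/sin(θ/2) = 4.409425/sin(17.4981°) = 14.665127
C = V + |VC|·bis = (-23.6118,-32.2373)
T_A = V + ((C−V)·d_A)·d_A = V + 13.9865·d_A = (-26.8881,-29.2862)
T_B = V + ((C−V)·d_B)·d_B = V + 13.9865·d_B = (-19.2353,-32.7756)
sweep = 180° − θ = 145.0038°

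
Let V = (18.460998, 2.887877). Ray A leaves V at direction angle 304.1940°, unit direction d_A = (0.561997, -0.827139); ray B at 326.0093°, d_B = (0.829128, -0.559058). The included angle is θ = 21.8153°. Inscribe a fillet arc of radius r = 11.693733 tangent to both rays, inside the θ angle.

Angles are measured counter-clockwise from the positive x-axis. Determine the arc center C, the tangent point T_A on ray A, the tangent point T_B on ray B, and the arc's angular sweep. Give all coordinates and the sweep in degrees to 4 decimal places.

bisector direction at 315.1017° = (0.708360,-0.705851)
center distance |VC| = r/sin(θ/2) = 11.693733/sin(10.9077°) = 61.797528
C = V + |VC|·bis = (62.2359,-40.7320)
T_A = V + ((C−V)·d_A)·d_A = V + 60.6811·d_A = (52.5636,-47.3038)
T_B = V + ((C−V)·d_B)·d_B = V + 60.6811·d_B = (68.7734,-31.0364)
sweep = 180° − θ = 158.1847°

center=(62.2359,-40.7320) T_A=(52.5636,-47.3038) T_B=(68.7734,-31.0364) sweep=158.1847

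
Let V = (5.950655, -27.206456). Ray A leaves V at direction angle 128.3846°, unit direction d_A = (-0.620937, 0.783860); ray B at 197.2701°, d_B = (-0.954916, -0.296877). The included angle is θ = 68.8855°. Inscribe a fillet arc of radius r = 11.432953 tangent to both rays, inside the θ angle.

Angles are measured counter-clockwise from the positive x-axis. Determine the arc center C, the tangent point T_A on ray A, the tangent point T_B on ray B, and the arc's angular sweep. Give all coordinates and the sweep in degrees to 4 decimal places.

bisector direction at 162.8273° = (-0.955419,0.295252)
center distance |VC| = r/sin(θ/2) = 11.432953/sin(34.4427°) = 20.214475
C = V + |VC|·bis = (-13.3626,-21.2381)
T_A = V + ((C−V)·d_A)·d_A = V + 16.6707·d_A = (-4.4008,-14.1389)
T_B = V + ((C−V)·d_B)·d_B = V + 16.6707·d_B = (-9.9685,-32.1556)
sweep = 180° − θ = 111.1145°

center=(-13.3626,-21.2381) T_A=(-4.4008,-14.1389) T_B=(-9.9685,-32.1556) sweep=111.1145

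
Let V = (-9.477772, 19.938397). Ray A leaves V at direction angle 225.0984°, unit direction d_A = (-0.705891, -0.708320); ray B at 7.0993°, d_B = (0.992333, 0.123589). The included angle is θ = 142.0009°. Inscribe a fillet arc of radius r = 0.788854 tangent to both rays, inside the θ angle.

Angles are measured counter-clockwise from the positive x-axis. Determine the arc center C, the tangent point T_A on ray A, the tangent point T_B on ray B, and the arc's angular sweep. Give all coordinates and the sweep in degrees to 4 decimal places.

bisector direction at 296.0988° = (0.439921,-0.898036)
center distance |VC| = r/sin(θ/2) = 0.788854/sin(71.0005°) = 0.834306
C = V + |VC|·bis = (-9.1107,19.1892)
T_A = V + ((C−V)·d_A)·d_A = V + 0.2716·d_A = (-9.6695,19.7460)
T_B = V + ((C−V)·d_B)·d_B = V + 0.2716·d_B = (-9.2082,19.9720)
sweep = 180° − θ = 37.9991°

center=(-9.1107,19.1892) T_A=(-9.6695,19.7460) T_B=(-9.2082,19.9720) sweep=37.9991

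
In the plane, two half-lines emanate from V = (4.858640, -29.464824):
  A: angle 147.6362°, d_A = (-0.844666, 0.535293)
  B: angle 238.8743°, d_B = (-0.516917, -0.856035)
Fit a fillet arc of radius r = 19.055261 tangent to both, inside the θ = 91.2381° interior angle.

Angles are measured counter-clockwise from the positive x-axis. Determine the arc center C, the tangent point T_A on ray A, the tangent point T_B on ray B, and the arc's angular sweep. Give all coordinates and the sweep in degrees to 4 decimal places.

center=(-21.0928,-35.5781) T_A=(-10.8926,-19.4827) T_B=(-4.7808,-45.4281) sweep=88.7619

bisector direction at 193.2553° = (-0.973358,-0.229290)
center distance |VC| = r/sin(θ/2) = 19.055261/sin(45.6191°) = 26.661705
C = V + |VC|·bis = (-21.0928,-35.5781)
T_A = V + ((C−V)·d_A)·d_A = V + 18.6479·d_A = (-10.8926,-19.4827)
T_B = V + ((C−V)·d_B)·d_B = V + 18.6479·d_B = (-4.7808,-45.4281)
sweep = 180° − θ = 88.7619°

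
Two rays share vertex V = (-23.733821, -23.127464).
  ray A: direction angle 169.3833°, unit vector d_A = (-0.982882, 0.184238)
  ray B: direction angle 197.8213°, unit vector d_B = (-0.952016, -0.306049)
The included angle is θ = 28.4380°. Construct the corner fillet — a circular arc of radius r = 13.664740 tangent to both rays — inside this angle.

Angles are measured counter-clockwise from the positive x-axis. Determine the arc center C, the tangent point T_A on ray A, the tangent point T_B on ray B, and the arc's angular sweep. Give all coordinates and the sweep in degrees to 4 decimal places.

center=(-79.2556,-26.6228) T_A=(-76.7380,-13.1920) T_B=(-75.0735,-39.6319) sweep=151.5620

bisector direction at 183.6023° = (-0.998024,-0.062831)
center distance |VC| = r/sin(θ/2) = 13.664740/sin(14.2190°) = 55.631657
C = V + |VC|·bis = (-79.2556,-26.6228)
T_A = V + ((C−V)·d_A)·d_A = V + 53.9273·d_A = (-76.7380,-13.1920)
T_B = V + ((C−V)·d_B)·d_B = V + 53.9273·d_B = (-75.0735,-39.6319)
sweep = 180° − θ = 151.5620°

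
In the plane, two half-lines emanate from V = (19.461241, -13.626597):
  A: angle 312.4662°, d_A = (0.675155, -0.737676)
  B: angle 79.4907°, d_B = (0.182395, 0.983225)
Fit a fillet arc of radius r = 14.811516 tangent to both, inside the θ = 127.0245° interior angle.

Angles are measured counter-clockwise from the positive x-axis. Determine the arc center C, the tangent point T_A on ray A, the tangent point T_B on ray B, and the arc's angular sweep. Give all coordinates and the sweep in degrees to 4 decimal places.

bisector direction at 15.9785° = (0.961365,0.275276)
center distance |VC| = r/sin(θ/2) = 14.811516/sin(63.5123°) = 16.548630
C = V + |VC|·bis = (35.3705,-9.0712)
T_A = V + ((C−V)·d_A)·d_A = V + 7.3808·d_A = (24.4444,-19.0712)
T_B = V + ((C−V)·d_B)·d_B = V + 7.3808·d_B = (20.8075,-6.3696)
sweep = 180° − θ = 52.9755°

center=(35.3705,-9.0712) T_A=(24.4444,-19.0712) T_B=(20.8075,-6.3696) sweep=52.9755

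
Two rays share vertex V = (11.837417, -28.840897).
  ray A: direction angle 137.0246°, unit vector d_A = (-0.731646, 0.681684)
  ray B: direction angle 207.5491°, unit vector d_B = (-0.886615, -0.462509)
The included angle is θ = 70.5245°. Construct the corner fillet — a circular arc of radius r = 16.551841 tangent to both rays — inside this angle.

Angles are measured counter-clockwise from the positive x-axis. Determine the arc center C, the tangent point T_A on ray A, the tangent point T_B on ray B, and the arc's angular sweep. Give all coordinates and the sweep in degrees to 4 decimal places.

bisector direction at 172.2869° = (-0.990952,0.134214)
center distance |VC| = r/sin(θ/2) = 16.551841/sin(35.2623°) = 28.670144
C = V + |VC|·bis = (-16.5733,-24.9930)
T_A = V + ((C−V)·d_A)·d_A = V + 23.4097·d_A = (-5.2902,-12.8829)
T_B = V + ((C−V)·d_B)·d_B = V + 23.4097·d_B = (-8.9180,-39.6681)
sweep = 180° − θ = 109.4755°

center=(-16.5733,-24.9930) T_A=(-5.2902,-12.8829) T_B=(-8.9180,-39.6681) sweep=109.4755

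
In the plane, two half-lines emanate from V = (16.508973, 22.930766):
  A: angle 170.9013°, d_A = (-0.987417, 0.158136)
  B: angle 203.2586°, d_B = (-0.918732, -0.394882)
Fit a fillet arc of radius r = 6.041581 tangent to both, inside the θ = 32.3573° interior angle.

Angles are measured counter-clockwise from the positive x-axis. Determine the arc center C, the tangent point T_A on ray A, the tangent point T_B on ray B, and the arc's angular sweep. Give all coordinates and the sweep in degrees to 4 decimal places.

bisector direction at 187.0799° = (-0.992375,-0.123254)
center distance |VC| = r/sin(θ/2) = 6.041581/sin(16.1787°) = 21.682914
C = V + |VC|·bis = (-5.0086,20.2583)
T_A = V + ((C−V)·d_A)·d_A = V + 20.8242·d_A = (-4.0532,26.2238)
T_B = V + ((C−V)·d_B)·d_B = V + 20.8242·d_B = (-2.6229,14.7077)
sweep = 180° − θ = 147.6427°

center=(-5.0086,20.2583) T_A=(-4.0532,26.2238) T_B=(-2.6229,14.7077) sweep=147.6427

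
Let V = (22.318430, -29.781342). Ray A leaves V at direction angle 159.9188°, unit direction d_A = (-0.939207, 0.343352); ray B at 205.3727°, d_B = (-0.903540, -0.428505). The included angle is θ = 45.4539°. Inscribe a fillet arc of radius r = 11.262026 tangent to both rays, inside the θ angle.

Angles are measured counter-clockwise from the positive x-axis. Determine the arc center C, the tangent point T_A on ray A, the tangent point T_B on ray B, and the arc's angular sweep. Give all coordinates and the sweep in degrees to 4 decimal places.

bisector direction at 182.6458° = (-0.998934,-0.046161)
center distance |VC| = r/sin(θ/2) = 11.262026/sin(22.7269°) = 29.150562
C = V + |VC|·bis = (-6.8011,-31.1270)
T_A = V + ((C−V)·d_A)·d_A = V + 26.8872·d_A = (-2.9342,-20.5496)
T_B = V + ((C−V)·d_B)·d_B = V + 26.8872·d_B = (-1.9752,-41.3026)
sweep = 180° − θ = 134.5461°

center=(-6.8011,-31.1270) T_A=(-2.9342,-20.5496) T_B=(-1.9752,-41.3026) sweep=134.5461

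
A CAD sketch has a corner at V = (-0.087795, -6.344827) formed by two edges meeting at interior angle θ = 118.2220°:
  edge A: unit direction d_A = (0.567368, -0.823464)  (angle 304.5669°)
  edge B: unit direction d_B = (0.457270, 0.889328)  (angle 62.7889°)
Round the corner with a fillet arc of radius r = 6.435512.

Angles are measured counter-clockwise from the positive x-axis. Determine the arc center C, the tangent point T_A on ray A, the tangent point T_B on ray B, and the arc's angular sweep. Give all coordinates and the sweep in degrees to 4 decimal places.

center=(7.3959,-5.8638) T_A=(2.0965,-9.5151) T_B=(1.6726,-2.9210) sweep=61.7780

bisector direction at 3.6779° = (0.997940,0.064147)
center distance |VC| = r/sin(θ/2) = 6.435512/sin(59.1110°) = 7.499168
C = V + |VC|·bis = (7.3959,-5.8638)
T_A = V + ((C−V)·d_A)·d_A = V + 3.8499·d_A = (2.0965,-9.5151)
T_B = V + ((C−V)·d_B)·d_B = V + 3.8499·d_B = (1.6726,-2.9210)
sweep = 180° − θ = 61.7780°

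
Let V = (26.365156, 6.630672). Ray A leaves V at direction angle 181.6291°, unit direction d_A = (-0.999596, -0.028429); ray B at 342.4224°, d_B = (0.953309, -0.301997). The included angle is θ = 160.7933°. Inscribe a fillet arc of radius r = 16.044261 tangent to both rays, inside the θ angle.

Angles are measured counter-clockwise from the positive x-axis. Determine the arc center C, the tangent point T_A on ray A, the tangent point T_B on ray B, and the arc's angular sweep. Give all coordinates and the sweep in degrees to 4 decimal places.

bisector direction at 262.0257° = (-0.138728,-0.990331)
center distance |VC| = r/sin(θ/2) = 16.044261/sin(80.3966°) = 16.272296
C = V + |VC|·bis = (24.1077,-9.4843)
T_A = V + ((C−V)·d_A)·d_A = V + 2.7146·d_A = (23.6516,6.5535)
T_B = V + ((C−V)·d_B)·d_B = V + 2.7146·d_B = (28.9531,5.8109)
sweep = 180° − θ = 19.2067°

center=(24.1077,-9.4843) T_A=(23.6516,6.5535) T_B=(28.9531,5.8109) sweep=19.2067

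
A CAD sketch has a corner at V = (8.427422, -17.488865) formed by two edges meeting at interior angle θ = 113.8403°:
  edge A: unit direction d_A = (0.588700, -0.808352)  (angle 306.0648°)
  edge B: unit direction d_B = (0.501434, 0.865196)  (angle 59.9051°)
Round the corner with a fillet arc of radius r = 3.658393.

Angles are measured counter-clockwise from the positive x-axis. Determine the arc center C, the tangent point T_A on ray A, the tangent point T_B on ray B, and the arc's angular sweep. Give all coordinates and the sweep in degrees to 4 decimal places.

bisector direction at 2.9849° = (0.998643,0.052074)
center distance |VC| = r/sin(θ/2) = 3.658393/sin(56.9201°) = 4.366089
C = V + |VC|·bis = (12.7876,-17.2615)
T_A = V + ((C−V)·d_A)·d_A = V + 2.3830·d_A = (9.8303,-19.4152)
T_B = V + ((C−V)·d_B)·d_B = V + 2.3830·d_B = (9.6224,-15.4271)
sweep = 180° − θ = 66.1597°

center=(12.7876,-17.2615) T_A=(9.8303,-19.4152) T_B=(9.6224,-15.4271) sweep=66.1597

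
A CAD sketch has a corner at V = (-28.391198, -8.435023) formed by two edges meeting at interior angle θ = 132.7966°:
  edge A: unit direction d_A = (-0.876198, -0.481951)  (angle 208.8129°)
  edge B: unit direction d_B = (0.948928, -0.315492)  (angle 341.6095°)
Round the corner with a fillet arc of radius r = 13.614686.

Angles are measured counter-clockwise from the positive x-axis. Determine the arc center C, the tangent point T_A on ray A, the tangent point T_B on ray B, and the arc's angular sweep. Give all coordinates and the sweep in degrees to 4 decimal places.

bisector direction at 275.2112° = (0.090827,-0.995867)
center distance |VC| = r/sin(θ/2) = 13.614686/sin(66.3983°) = 14.857504
C = V + |VC|·bis = (-27.0417,-23.2311)
T_A = V + ((C−V)·d_A)·d_A = V + 5.9486·d_A = (-33.6033,-11.3020)
T_B = V + ((C−V)·d_B)·d_B = V + 5.9486·d_B = (-22.7464,-10.3118)
sweep = 180° − θ = 47.2034°

center=(-27.0417,-23.2311) T_A=(-33.6033,-11.3020) T_B=(-22.7464,-10.3118) sweep=47.2034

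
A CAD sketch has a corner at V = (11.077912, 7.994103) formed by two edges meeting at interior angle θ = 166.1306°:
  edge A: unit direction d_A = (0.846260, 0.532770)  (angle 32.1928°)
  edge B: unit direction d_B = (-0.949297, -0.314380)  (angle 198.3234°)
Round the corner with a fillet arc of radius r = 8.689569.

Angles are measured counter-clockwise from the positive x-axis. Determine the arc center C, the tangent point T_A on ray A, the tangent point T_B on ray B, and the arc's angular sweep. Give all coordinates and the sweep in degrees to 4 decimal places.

center=(7.3428,15.9108) T_A=(11.9723,8.5572) T_B=(10.0746,7.6618) sweep=13.8694

bisector direction at 115.2581° = (-0.426697,0.904395)
center distance |VC| = r/sin(θ/2) = 8.689569/sin(83.0653°) = 8.753607
C = V + |VC|·bis = (7.3428,15.9108)
T_A = V + ((C−V)·d_A)·d_A = V + 1.0569·d_A = (11.9723,8.5572)
T_B = V + ((C−V)·d_B)·d_B = V + 1.0569·d_B = (10.0746,7.6618)
sweep = 180° − θ = 13.8694°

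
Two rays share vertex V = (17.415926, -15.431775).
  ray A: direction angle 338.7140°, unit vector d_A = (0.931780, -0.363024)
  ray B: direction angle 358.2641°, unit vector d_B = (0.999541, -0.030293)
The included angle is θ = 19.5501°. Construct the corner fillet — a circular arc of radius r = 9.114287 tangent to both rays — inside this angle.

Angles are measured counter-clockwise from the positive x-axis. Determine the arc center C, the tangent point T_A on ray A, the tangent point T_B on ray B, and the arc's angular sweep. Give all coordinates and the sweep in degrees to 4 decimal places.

bisector direction at 348.4891° = (0.979887,-0.199555)
center distance |VC| = r/sin(θ/2) = 9.114287/sin(9.7751°) = 53.682806
C = V + |VC|·bis = (70.0190,-26.1445)
T_A = V + ((C−V)·d_A)·d_A = V + 52.9034·d_A = (66.7103,-34.6370)
T_B = V + ((C−V)·d_B)·d_B = V + 52.9034·d_B = (70.2951,-17.0344)
sweep = 180° − θ = 160.4499°

center=(70.0190,-26.1445) T_A=(66.7103,-34.6370) T_B=(70.2951,-17.0344) sweep=160.4499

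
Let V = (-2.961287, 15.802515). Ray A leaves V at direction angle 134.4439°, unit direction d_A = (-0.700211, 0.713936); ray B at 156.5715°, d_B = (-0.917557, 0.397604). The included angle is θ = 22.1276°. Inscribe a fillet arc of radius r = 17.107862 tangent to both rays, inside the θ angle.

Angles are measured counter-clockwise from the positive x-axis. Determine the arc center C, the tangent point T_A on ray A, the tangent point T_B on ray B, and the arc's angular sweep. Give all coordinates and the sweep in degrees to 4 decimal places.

bisector direction at 145.5077° = (-0.824202,0.566295)
center distance |VC| = r/sin(θ/2) = 17.107862/sin(11.0638°) = 89.148980
C = V + |VC|·bis = (-76.4381,66.2872)
T_A = V + ((C−V)·d_A)·d_A = V + 87.4921·d_A = (-64.2242,78.2663)
T_B = V + ((C−V)·d_B)·d_B = V + 87.4921·d_B = (-83.2402,50.5897)
sweep = 180° − θ = 157.8724°

center=(-76.4381,66.2872) T_A=(-64.2242,78.2663) T_B=(-83.2402,50.5897) sweep=157.8724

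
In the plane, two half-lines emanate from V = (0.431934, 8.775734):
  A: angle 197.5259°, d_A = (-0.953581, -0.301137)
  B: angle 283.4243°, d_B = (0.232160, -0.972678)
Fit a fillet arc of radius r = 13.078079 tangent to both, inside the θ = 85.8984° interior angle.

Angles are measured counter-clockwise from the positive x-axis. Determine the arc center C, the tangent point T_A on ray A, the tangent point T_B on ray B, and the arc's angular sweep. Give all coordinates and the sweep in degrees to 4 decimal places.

bisector direction at 240.4751° = (-0.492802,-0.870142)
center distance |VC| = r/sin(θ/2) = 13.078079/sin(42.9492°) = 19.194372
C = V + |VC|·bis = (-9.0271,-7.9261)
T_A = V + ((C−V)·d_A)·d_A = V + 14.0495·d_A = (-12.9654,4.5449)
T_B = V + ((C−V)·d_B)·d_B = V + 14.0495·d_B = (3.6937,-4.8899)
sweep = 180° − θ = 94.1016°

center=(-9.0271,-7.9261) T_A=(-12.9654,4.5449) T_B=(3.6937,-4.8899) sweep=94.1016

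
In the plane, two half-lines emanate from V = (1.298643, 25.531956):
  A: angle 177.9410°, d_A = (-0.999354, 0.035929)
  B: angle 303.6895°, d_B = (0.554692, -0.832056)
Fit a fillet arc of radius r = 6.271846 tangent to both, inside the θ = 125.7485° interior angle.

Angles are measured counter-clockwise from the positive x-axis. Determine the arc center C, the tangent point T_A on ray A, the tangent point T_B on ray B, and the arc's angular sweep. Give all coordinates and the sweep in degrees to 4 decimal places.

center=(-2.1376,19.3796) T_A=(-1.9123,25.6474) T_B=(3.0809,22.8585) sweep=54.2515

bisector direction at 240.8153° = (-0.487627,-0.873052)
center distance |VC| = r/sin(θ/2) = 6.271846/sin(62.8743°) = 7.046955
C = V + |VC|·bis = (-2.1376,19.3796)
T_A = V + ((C−V)·d_A)·d_A = V + 3.2130·d_A = (-1.9123,25.6474)
T_B = V + ((C−V)·d_B)·d_B = V + 3.2130·d_B = (3.0809,22.8585)
sweep = 180° − θ = 54.2515°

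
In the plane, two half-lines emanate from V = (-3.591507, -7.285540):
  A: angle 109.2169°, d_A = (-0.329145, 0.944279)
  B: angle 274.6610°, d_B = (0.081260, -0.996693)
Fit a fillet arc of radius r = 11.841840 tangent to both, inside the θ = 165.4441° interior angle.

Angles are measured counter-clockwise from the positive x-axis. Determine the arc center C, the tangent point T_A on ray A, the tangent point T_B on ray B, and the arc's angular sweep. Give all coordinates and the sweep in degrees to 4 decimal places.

bisector direction at 191.9389° = (-0.978369,-0.206869)
center distance |VC| = r/sin(θ/2) = 11.841840/sin(82.7220°) = 11.938021
C = V + |VC|·bis = (-15.2713,-9.7552)
T_A = V + ((C−V)·d_A)·d_A = V + 1.5123·d_A = (-4.0893,-5.8575)
T_B = V + ((C−V)·d_B)·d_B = V + 1.5123·d_B = (-3.4686,-8.7929)
sweep = 180° − θ = 14.5559°

center=(-15.2713,-9.7552) T_A=(-4.0893,-5.8575) T_B=(-3.4686,-8.7929) sweep=14.5559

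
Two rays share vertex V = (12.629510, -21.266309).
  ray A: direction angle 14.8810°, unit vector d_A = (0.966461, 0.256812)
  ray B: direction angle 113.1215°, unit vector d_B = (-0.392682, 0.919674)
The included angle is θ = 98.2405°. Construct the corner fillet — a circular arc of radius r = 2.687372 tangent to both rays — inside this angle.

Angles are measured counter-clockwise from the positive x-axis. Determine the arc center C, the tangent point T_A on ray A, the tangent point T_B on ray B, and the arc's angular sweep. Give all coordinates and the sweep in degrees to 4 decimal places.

center=(14.1876,-18.0717) T_A=(14.8777,-20.6689) T_B=(11.7160,-19.1270) sweep=81.7595

bisector direction at 64.0012° = (0.438352,0.898804)
center distance |VC| = r/sin(θ/2) = 2.687372/sin(49.1202°) = 3.554326
C = V + |VC|·bis = (14.1876,-18.0717)
T_A = V + ((C−V)·d_A)·d_A = V + 2.3262·d_A = (14.8777,-20.6689)
T_B = V + ((C−V)·d_B)·d_B = V + 2.3262·d_B = (11.7160,-19.1270)
sweep = 180° − θ = 81.7595°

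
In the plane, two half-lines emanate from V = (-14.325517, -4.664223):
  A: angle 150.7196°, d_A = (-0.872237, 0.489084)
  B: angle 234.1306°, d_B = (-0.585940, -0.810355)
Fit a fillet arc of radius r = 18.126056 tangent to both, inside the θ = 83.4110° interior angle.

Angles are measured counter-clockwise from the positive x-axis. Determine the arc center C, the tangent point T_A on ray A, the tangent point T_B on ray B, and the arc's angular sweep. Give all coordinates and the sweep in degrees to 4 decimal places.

bisector direction at 192.4251° = (-0.976578,-0.215163)
center distance |VC| = r/sin(θ/2) = 18.126056/sin(41.7055°) = 27.244853
C = V + |VC|·bis = (-40.9322,-10.5263)
T_A = V + ((C−V)·d_A)·d_A = V + 20.3403·d_A = (-32.0671,5.2839)
T_B = V + ((C−V)·d_B)·d_B = V + 20.3403·d_B = (-26.2437,-21.1471)
sweep = 180° − θ = 96.5890°

center=(-40.9322,-10.5263) T_A=(-32.0671,5.2839) T_B=(-26.2437,-21.1471) sweep=96.5890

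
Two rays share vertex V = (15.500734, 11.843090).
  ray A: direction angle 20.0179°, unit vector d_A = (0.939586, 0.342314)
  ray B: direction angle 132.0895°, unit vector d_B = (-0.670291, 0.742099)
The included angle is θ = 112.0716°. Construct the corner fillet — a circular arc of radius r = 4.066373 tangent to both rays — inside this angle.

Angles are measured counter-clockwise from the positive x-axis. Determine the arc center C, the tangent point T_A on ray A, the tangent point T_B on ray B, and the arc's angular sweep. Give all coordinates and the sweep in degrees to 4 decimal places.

bisector direction at 76.0537° = (0.241012,0.970522)
center distance |VC| = r/sin(θ/2) = 4.066373/sin(56.0358°) = 4.902867
C = V + |VC|·bis = (16.6824,16.6014)
T_A = V + ((C−V)·d_A)·d_A = V + 2.7391·d_A = (18.0744,12.7807)
T_B = V + ((C−V)·d_B)·d_B = V + 2.7391·d_B = (13.6647,13.8758)
sweep = 180° − θ = 67.9284°

center=(16.6824,16.6014) T_A=(18.0744,12.7807) T_B=(13.6647,13.8758) sweep=67.9284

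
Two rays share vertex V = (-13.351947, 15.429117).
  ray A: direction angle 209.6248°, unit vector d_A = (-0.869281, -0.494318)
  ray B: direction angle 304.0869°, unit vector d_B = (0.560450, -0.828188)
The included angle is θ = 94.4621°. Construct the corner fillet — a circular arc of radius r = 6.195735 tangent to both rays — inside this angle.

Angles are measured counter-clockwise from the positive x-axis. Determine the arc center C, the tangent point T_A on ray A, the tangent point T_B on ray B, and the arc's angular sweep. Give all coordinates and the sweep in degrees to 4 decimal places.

bisector direction at 256.8558° = (-0.227402,-0.973801)
center distance |VC| = r/sin(θ/2) = 6.195735/sin(47.2311°) = 8.439929
C = V + |VC|·bis = (-15.2712,7.2103)
T_A = V + ((C−V)·d_A)·d_A = V + 5.7311·d_A = (-18.3339,12.5961)
T_B = V + ((C−V)·d_B)·d_B = V + 5.7311·d_B = (-10.1400,10.6827)
sweep = 180° − θ = 85.5379°

center=(-15.2712,7.2103) T_A=(-18.3339,12.5961) T_B=(-10.1400,10.6827) sweep=85.5379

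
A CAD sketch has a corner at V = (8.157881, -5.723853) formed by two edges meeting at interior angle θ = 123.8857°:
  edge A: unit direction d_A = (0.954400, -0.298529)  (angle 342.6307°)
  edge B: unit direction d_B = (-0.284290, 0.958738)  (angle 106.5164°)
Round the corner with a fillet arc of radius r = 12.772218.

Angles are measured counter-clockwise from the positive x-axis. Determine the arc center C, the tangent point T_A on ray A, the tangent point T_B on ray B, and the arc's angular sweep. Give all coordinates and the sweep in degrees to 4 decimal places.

bisector direction at 44.5735° = (0.712350,0.701824)
center distance |VC| = r/sin(θ/2) = 12.772218/sin(61.9428°) = 14.473115
C = V + |VC|·bis = (18.4678,4.4337)
T_A = V + ((C−V)·d_A)·d_A = V + 6.8075·d_A = (14.6549,-7.7561)
T_B = V + ((C−V)·d_B)·d_B = V + 6.8075·d_B = (6.2226,0.8027)
sweep = 180° − θ = 56.1143°

center=(18.4678,4.4337) T_A=(14.6549,-7.7561) T_B=(6.2226,0.8027) sweep=56.1143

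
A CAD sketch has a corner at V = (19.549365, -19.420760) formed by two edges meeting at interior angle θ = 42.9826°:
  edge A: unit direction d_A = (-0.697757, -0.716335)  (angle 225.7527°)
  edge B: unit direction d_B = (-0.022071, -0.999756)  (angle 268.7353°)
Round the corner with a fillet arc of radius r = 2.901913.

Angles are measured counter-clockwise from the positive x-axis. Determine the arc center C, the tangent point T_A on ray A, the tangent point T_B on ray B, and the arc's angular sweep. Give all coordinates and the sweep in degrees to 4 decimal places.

center=(16.4855,-26.7251) T_A=(14.4067,-24.7003) T_B=(19.3867,-26.7892) sweep=137.0174

bisector direction at 247.2440° = (-0.386808,-0.922160)
center distance |VC| = r/sin(θ/2) = 2.901913/sin(21.4913°) = 7.920934
C = V + |VC|·bis = (16.4855,-26.7251)
T_A = V + ((C−V)·d_A)·d_A = V + 7.3702·d_A = (14.4067,-24.7003)
T_B = V + ((C−V)·d_B)·d_B = V + 7.3702·d_B = (19.3867,-26.7892)
sweep = 180° − θ = 137.0174°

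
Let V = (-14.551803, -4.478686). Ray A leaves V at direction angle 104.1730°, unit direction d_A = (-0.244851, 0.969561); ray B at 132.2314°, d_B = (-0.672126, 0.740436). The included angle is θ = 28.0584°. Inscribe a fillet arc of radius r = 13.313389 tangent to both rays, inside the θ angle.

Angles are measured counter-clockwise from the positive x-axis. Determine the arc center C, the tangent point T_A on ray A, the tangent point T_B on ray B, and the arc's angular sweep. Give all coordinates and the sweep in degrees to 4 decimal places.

bisector direction at 118.2022° = (-0.472585,0.881285)
center distance |VC| = r/sin(θ/2) = 13.313389/sin(14.0292°) = 54.919515
C = V + |VC|·bis = (-40.5059,43.9211)
T_A = V + ((C−V)·d_A)·d_A = V + 53.2814·d_A = (-27.5978,47.1809)
T_B = V + ((C−V)·d_B)·d_B = V + 53.2814·d_B = (-50.3636,34.9728)
sweep = 180° − θ = 151.9416°

center=(-40.5059,43.9211) T_A=(-27.5978,47.1809) T_B=(-50.3636,34.9728) sweep=151.9416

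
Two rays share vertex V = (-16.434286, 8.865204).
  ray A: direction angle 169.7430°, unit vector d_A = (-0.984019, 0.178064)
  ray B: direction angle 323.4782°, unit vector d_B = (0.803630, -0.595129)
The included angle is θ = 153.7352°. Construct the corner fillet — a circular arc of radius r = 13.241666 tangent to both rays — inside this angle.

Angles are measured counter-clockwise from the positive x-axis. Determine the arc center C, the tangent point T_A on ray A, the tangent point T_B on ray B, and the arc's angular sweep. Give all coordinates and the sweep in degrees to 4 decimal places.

center=(-21.8321,-3.6147) T_A=(-19.4742,9.4153) T_B=(-13.9516,7.0267) sweep=26.2648

bisector direction at 246.6106° = (-0.396978,-0.917828)
center distance |VC| = r/sin(θ/2) = 13.241666/sin(76.8676°) = 13.597267
C = V + |VC|·bis = (-21.8321,-3.6147)
T_A = V + ((C−V)·d_A)·d_A = V + 3.0893·d_A = (-19.4742,9.4153)
T_B = V + ((C−V)·d_B)·d_B = V + 3.0893·d_B = (-13.9516,7.0267)
sweep = 180° − θ = 26.2648°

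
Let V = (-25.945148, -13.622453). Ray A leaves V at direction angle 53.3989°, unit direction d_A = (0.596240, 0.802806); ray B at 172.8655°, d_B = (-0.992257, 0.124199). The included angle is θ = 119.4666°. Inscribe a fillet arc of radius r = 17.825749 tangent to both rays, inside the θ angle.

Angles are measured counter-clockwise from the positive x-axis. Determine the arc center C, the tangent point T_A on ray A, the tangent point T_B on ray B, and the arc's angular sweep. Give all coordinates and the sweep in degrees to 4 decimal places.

bisector direction at 113.1322° = (-0.392854,0.919601)
center distance |VC| = r/sin(θ/2) = 17.825749/sin(59.7333°) = 20.639092
C = V + |VC|·bis = (-34.0533,5.3573)
T_A = V + ((C−V)·d_A)·d_A = V + 10.4026·d_A = (-19.7427,-5.2712)
T_B = V + ((C−V)·d_B)·d_B = V + 10.4026·d_B = (-36.2672,-12.3305)
sweep = 180° − θ = 60.5334°

center=(-34.0533,5.3573) T_A=(-19.7427,-5.2712) T_B=(-36.2672,-12.3305) sweep=60.5334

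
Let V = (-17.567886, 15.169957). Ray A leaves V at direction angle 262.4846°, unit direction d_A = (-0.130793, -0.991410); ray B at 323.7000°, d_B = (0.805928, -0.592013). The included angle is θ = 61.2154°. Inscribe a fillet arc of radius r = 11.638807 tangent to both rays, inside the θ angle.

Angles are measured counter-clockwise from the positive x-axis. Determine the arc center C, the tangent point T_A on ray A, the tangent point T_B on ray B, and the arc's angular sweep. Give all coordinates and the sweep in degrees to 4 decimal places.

center=(-8.6023,-5.8574) T_A=(-20.1411,-4.3352) T_B=(-1.7120,3.5226) sweep=118.7846

bisector direction at 293.0923° = (0.392213,-0.919874)
center distance |VC| = r/sin(θ/2) = 11.638807/sin(30.6077°) = 22.858971
C = V + |VC|·bis = (-8.6023,-5.8574)
T_A = V + ((C−V)·d_A)·d_A = V + 19.6741·d_A = (-20.1411,-4.3352)
T_B = V + ((C−V)·d_B)·d_B = V + 19.6741·d_B = (-1.7120,3.5226)
sweep = 180° − θ = 118.7846°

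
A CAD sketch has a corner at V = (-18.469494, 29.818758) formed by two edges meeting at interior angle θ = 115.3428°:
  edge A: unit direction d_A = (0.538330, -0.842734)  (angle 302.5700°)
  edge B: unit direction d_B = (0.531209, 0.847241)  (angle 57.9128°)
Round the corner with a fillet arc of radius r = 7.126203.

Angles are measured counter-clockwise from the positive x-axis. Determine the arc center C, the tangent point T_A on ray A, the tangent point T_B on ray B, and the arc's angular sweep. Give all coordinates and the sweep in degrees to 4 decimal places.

center=(-10.0361,29.8543) T_A=(-16.0416,26.0180) T_B=(-16.0738,33.6398) sweep=64.6572

bisector direction at 0.2414° = (0.999991,0.004213)
center distance |VC| = r/sin(θ/2) = 7.126203/sin(57.6714°) = 8.433426
C = V + |VC|·bis = (-10.0361,29.8543)
T_A = V + ((C−V)·d_A)·d_A = V + 4.5100·d_A = (-16.0416,26.0180)
T_B = V + ((C−V)·d_B)·d_B = V + 4.5100·d_B = (-16.0738,33.6398)
sweep = 180° − θ = 64.6572°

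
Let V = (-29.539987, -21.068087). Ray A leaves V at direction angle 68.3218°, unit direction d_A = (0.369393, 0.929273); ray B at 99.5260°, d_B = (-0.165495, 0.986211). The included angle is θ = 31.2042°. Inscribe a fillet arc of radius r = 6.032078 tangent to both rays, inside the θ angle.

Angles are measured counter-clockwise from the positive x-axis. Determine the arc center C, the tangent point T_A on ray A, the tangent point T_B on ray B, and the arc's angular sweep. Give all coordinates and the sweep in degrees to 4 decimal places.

bisector direction at 83.9239° = (0.105849,0.994382)
center distance |VC| = r/sin(θ/2) = 6.032078/sin(15.6021°) = 22.427823
C = V + |VC|·bis = (-27.1660,1.2337)
T_A = V + ((C−V)·d_A)·d_A = V + 21.6014·d_A = (-21.5606,-0.9945)
T_B = V + ((C−V)·d_B)·d_B = V + 21.6014·d_B = (-33.1149,0.2355)
sweep = 180° − θ = 148.7958°

center=(-27.1660,1.2337) T_A=(-21.5606,-0.9945) T_B=(-33.1149,0.2355) sweep=148.7958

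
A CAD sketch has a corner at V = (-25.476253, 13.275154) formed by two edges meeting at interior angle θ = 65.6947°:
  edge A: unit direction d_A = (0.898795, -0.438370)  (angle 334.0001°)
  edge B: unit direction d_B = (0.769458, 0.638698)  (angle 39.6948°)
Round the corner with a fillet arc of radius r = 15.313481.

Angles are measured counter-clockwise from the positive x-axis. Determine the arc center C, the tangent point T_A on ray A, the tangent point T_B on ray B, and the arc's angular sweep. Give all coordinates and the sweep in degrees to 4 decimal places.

bisector direction at 6.8474° = (0.992867,0.119226)
center distance |VC| = r/sin(θ/2) = 15.313481/sin(32.8473°) = 28.232679
C = V + |VC|·bis = (2.5550,16.6412)
T_A = V + ((C−V)·d_A)·d_A = V + 23.7188·d_A = (-4.1579,2.8776)
T_B = V + ((C−V)·d_B)·d_B = V + 23.7188·d_B = (-7.2256,28.4243)
sweep = 180° − θ = 114.3053°

center=(2.5550,16.6412) T_A=(-4.1579,2.8776) T_B=(-7.2256,28.4243) sweep=114.3053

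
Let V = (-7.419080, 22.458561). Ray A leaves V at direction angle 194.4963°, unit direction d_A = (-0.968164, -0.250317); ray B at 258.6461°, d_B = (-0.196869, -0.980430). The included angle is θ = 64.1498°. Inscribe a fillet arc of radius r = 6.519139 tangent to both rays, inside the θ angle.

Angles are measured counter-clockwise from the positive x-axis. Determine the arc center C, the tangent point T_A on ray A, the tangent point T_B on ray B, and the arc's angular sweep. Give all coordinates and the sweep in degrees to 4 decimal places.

center=(-15.8586,13.5430) T_A=(-17.4904,19.8546) T_B=(-9.4670,12.2596) sweep=115.8502

bisector direction at 226.5712° = (-0.687453,-0.726229)
center distance |VC| = r/sin(θ/2) = 6.519139/sin(32.0749°) = 12.276464
C = V + |VC|·bis = (-15.8586,13.5430)
T_A = V + ((C−V)·d_A)·d_A = V + 10.4025·d_A = (-17.4904,19.8546)
T_B = V + ((C−V)·d_B)·d_B = V + 10.4025·d_B = (-9.4670,12.2596)
sweep = 180° − θ = 115.8502°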